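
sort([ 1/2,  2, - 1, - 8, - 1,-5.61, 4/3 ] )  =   [ -8, - 5.61,-1,-1 , 1/2,4/3,2] 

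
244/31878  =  122/15939 = 0.01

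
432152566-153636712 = 278515854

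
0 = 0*( - 1373 ) 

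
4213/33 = 383/3 = 127.67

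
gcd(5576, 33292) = 164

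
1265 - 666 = 599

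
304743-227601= 77142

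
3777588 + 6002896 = 9780484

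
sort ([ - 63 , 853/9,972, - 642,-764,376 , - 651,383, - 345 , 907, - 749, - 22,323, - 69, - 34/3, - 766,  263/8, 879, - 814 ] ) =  [-814, - 766, - 764, - 749, - 651,-642, - 345, - 69, - 63  , - 22 , - 34/3, 263/8 , 853/9,  323, 376 , 383, 879,907, 972 ]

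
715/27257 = 715/27257 = 0.03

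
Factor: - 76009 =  - 29^1*2621^1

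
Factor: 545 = 5^1*109^1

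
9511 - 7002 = 2509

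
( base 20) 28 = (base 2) 110000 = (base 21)26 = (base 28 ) 1k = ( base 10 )48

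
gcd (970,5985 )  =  5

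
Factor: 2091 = 3^1*17^1 *41^1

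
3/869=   3/869 = 0.00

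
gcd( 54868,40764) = 172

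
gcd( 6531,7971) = 3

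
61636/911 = 61636/911 =67.66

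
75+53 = 128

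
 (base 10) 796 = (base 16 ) 31c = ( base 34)ne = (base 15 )381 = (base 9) 1074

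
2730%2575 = 155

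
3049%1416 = 217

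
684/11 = 684/11 = 62.18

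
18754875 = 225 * 83355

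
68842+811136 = 879978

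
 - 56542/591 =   -  96 + 194/591 = - 95.67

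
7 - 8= -1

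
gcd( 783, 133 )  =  1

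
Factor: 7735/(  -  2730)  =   - 17/6  =  -  2^( - 1)*3^(- 1)*17^1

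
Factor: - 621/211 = -3^3  *23^1 * 211^( - 1)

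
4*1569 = 6276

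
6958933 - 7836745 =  - 877812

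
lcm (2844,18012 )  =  54036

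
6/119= 6/119 = 0.05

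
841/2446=841/2446 = 0.34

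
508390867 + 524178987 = 1032569854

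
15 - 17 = -2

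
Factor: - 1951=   -  1951^1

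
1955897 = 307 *6371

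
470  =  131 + 339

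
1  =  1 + 0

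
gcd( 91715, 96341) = 1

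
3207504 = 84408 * 38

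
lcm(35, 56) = 280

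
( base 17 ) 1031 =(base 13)234C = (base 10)4965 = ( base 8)11545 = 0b1001101100101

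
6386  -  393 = 5993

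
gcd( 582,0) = 582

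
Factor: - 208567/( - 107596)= 2^( - 2)*37^(  -  1)*41^1*727^ ( - 1 )*5087^1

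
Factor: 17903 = 17903^1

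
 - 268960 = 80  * ( - 3362)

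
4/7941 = 4/7941 = 0.00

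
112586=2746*41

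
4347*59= 256473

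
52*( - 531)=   -  27612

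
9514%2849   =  967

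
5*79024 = 395120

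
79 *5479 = 432841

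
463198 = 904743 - 441545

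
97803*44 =4303332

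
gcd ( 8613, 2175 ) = 87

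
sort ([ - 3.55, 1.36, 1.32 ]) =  [ -3.55, 1.32,1.36]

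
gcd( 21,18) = 3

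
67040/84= 16760/21 = 798.10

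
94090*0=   0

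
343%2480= 343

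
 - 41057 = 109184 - 150241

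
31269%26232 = 5037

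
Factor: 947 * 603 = 3^2*67^1*947^1= 571041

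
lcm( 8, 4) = 8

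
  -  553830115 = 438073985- 991904100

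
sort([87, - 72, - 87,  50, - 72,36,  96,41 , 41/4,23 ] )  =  [ - 87, - 72,-72,41/4 , 23 , 36,41 , 50,87,  96]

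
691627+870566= 1562193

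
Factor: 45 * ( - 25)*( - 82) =2^1*3^2*5^3*41^1= 92250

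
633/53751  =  211/17917= 0.01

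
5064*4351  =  22033464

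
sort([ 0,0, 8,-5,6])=[ - 5,0, 0, 6,8] 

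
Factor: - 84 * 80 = - 2^6 * 3^1*5^1 * 7^1  =  -  6720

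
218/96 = 2 + 13/48 = 2.27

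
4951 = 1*4951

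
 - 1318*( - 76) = 100168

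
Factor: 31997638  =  2^1*17^1*887^1*1061^1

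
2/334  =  1/167 = 0.01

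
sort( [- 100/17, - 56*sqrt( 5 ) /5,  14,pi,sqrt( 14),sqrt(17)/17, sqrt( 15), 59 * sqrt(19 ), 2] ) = [ - 56 * sqrt( 5 )/5, - 100/17 , sqrt( 17)/17,2,pi,sqrt( 14 ) , sqrt ( 15 ),14,59*sqrt( 19)]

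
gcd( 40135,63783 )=1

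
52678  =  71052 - 18374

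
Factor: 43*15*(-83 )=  - 3^1*5^1*43^1*83^1 = - 53535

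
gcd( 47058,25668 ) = 4278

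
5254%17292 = 5254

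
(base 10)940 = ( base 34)RM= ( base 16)3AC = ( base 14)4b2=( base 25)1CF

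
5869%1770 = 559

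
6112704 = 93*65728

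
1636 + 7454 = 9090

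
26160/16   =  1635 = 1635.00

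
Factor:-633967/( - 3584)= 2^( - 9 )*7^(- 1)*633967^1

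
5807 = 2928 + 2879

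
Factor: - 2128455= - 3^2 * 5^1 * 7^1*29^1 * 233^1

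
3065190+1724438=4789628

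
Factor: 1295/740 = 2^(  -  2 )*7^1 = 7/4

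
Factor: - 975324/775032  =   - 81277/64586 = - 2^(- 1)*7^1*17^1*43^( - 1)*683^1*751^( - 1)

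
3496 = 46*76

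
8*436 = 3488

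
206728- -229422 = 436150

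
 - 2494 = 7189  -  9683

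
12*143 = 1716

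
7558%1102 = 946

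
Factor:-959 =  - 7^1 * 137^1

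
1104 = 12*92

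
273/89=3 + 6/89= 3.07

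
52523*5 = 262615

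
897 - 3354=  -  2457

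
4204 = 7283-3079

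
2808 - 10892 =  - 8084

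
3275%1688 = 1587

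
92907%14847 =3825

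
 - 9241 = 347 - 9588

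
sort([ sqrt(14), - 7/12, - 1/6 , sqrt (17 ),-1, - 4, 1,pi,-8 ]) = [ - 8, - 4, - 1, - 7/12, - 1/6,1, pi,sqrt ( 14), sqrt ( 17) ]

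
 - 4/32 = -1/8 = - 0.12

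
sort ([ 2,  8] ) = [ 2, 8] 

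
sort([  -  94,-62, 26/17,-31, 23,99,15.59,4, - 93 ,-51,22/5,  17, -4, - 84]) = [  -  94, - 93,- 84 ,-62, - 51,-31, -4, 26/17,4,22/5,15.59,17,23 , 99 ]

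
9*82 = 738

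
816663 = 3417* 239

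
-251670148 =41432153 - 293102301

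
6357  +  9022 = 15379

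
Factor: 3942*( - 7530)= - 2^2 * 3^4*5^1* 73^1*251^1 =- 29683260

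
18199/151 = 120 + 79/151 = 120.52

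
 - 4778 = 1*(-4778 ) 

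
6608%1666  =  1610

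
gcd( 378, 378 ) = 378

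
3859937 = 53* 72829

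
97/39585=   97/39585 = 0.00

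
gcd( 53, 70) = 1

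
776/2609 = 776/2609 = 0.30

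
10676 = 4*2669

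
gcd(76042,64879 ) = 1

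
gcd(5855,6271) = 1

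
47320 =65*728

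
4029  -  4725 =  - 696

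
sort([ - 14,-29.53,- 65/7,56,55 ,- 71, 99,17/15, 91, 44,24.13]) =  [ - 71, - 29.53 , - 14,-65/7, 17/15,24.13, 44,55, 56, 91, 99]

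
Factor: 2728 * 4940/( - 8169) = - 13476320/8169 =- 2^5*3^( - 1)*5^1* 7^( - 1)*11^1*13^1*19^1 * 31^1*389^( - 1 ) 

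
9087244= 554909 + 8532335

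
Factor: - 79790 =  - 2^1*5^1*79^1*101^1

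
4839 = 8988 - 4149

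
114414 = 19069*6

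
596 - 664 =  - 68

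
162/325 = 162/325 = 0.50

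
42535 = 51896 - 9361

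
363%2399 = 363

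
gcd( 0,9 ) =9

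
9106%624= 370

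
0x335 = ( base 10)821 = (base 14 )429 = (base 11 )687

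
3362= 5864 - 2502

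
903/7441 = 129/1063 =0.12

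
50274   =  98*513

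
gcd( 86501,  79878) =1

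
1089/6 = 181 + 1/2  =  181.50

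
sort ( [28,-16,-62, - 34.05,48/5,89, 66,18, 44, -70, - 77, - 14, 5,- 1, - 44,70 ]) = [ - 77,-70, - 62, -44, - 34.05,-16, - 14, - 1,5,48/5,18,28,44 , 66,  70, 89 ]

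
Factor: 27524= 2^2*7^1 * 983^1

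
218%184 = 34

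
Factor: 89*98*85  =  741370 =2^1*5^1*7^2*17^1*89^1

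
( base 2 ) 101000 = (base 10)40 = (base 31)19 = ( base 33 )17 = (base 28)1C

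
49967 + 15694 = 65661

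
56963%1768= 387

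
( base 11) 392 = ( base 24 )J8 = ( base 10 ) 464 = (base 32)EG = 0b111010000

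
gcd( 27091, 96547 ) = 1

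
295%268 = 27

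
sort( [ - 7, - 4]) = [- 7, - 4]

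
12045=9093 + 2952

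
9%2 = 1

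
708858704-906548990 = -197690286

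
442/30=14+11/15 = 14.73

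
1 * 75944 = 75944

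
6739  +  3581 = 10320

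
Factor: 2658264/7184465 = 2^3*3^1*5^(-1 )*7^1*191^( - 1)*7523^(-1)  *  15823^1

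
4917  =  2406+2511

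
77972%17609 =7536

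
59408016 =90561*656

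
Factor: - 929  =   - 929^1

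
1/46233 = 1/46233 =0.00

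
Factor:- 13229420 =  - 2^2*5^1*269^1*2459^1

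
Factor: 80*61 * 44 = 214720 = 2^6  *  5^1*11^1*61^1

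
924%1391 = 924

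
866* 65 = 56290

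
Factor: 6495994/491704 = 3247997/245852 = 2^( - 2 )* 193^1 * 16829^1*61463^( - 1)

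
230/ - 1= - 230/1 = - 230.00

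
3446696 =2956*1166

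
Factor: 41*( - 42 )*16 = -2^5*3^1 * 7^1*41^1 = -  27552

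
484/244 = 1 + 60/61  =  1.98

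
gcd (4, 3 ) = 1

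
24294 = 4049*6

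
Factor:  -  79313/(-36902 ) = 2^(-1) * 13^1 *6101^1*18451^( - 1)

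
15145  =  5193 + 9952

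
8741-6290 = 2451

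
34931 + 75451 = 110382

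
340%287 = 53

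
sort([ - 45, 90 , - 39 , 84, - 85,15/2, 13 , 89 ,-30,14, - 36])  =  [ - 85, - 45, - 39 , - 36, - 30, 15/2, 13,14,84,89,  90]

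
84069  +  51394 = 135463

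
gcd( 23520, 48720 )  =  1680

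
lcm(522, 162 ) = 4698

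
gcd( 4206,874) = 2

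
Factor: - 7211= - 7211^1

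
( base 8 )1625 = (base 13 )557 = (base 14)497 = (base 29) 12i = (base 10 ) 917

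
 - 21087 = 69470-90557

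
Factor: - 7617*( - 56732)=2^2*3^1*13^1 *1091^1  *  2539^1=432127644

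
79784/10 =7978 + 2/5 = 7978.40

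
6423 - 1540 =4883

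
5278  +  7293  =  12571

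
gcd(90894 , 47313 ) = 3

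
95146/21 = 95146/21 = 4530.76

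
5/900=1/180 = 0.01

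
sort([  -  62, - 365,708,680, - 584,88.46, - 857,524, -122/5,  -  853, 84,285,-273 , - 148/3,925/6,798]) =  [ - 857,  -  853, - 584, - 365, - 273 ,- 62, - 148/3, - 122/5, 84, 88.46,925/6,285,524,680, 708 , 798]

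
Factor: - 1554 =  - 2^1 *3^1*7^1*37^1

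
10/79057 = 10/79057 =0.00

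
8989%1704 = 469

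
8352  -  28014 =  - 19662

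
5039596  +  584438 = 5624034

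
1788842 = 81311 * 22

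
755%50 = 5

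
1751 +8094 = 9845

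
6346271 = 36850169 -30503898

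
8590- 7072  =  1518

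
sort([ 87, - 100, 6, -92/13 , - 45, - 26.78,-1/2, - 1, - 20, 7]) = [ - 100,-45, - 26.78, - 20, - 92/13, - 1 , - 1/2, 6,  7, 87]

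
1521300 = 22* 69150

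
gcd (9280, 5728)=32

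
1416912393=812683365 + 604229028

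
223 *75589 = 16856347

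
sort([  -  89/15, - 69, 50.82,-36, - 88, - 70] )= [ - 88, - 70 , - 69, - 36, - 89/15,  50.82 ]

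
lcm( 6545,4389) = 373065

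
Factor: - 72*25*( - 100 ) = 180000 = 2^5*3^2 * 5^4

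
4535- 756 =3779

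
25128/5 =5025 + 3/5 =5025.60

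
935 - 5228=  - 4293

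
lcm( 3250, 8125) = 16250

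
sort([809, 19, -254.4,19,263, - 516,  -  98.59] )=[-516,-254.4, - 98.59, 19, 19 , 263,809]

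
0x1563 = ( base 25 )8J0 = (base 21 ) C8F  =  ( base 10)5475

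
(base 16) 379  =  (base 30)TJ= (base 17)315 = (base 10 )889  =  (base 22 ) 1I9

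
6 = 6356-6350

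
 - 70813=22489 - 93302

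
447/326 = 1 + 121/326 = 1.37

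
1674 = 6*279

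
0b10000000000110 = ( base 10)8198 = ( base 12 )48B2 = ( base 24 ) E5E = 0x2006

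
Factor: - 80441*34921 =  - 47^1*257^1 * 313^1*743^1= -2809080161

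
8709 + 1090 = 9799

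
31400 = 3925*8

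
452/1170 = 226/585 =0.39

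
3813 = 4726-913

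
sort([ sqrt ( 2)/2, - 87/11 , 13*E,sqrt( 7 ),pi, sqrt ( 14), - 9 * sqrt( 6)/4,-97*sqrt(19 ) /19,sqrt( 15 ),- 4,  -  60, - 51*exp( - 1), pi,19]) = [ - 60,  -  97*sqrt(19)/19, - 51*exp( - 1) ,-87/11,  -  9 *sqrt ( 6)/4, - 4,  sqrt ( 2)/2, sqrt(7 ),pi,pi,sqrt( 14 ),sqrt( 15),19,  13*E]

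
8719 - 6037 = 2682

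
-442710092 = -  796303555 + 353593463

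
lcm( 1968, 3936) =3936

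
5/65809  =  5/65809 = 0.00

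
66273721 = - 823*( - 80527) 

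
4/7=4/7 = 0.57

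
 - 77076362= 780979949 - 858056311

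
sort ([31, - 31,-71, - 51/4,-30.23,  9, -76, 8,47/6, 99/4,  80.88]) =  [ - 76, - 71, - 31,  -  30.23 ,  -  51/4, 47/6, 8,9,99/4 , 31, 80.88] 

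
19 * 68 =1292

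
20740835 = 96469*215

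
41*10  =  410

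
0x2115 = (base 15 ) 2799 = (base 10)8469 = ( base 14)312D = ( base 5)232334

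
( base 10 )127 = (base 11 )106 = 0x7F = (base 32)3v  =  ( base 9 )151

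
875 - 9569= - 8694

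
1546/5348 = 773/2674 = 0.29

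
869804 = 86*10114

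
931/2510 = 931/2510 = 0.37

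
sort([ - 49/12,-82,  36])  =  [ - 82,- 49/12, 36 ]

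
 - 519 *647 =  - 335793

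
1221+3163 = 4384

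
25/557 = 25/557 = 0.04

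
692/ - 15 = - 692/15 = -46.13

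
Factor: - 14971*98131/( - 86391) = 3^( - 2 )* 11^3*29^( - 1 ) * 331^( - 1)  *811^1 * 1361^1 =1469119201/86391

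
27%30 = 27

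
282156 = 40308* 7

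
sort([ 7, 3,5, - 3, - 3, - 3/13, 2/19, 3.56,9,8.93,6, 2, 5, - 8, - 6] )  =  [ - 8, - 6 , - 3, - 3, - 3/13,2/19, 2, 3, 3.56, 5,5, 6,  7 , 8.93,9] 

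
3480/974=1740/487  =  3.57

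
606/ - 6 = -101/1 = - 101.00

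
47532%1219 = 1210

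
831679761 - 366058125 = 465621636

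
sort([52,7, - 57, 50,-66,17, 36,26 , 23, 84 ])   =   [ - 66, - 57,7,17, 23,26,36,50,52, 84] 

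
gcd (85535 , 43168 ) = 1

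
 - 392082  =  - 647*606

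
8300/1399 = 8300/1399 = 5.93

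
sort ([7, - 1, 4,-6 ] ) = [ - 6, - 1,4, 7] 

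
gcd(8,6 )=2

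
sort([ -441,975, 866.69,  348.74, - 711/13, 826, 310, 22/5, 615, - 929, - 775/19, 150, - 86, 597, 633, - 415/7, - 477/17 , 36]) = [ - 929, - 441, - 86 , - 415/7, - 711/13 , - 775/19, - 477/17,  22/5, 36,150 , 310, 348.74, 597, 615 , 633, 826, 866.69, 975 ] 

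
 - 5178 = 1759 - 6937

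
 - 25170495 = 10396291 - 35566786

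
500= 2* 250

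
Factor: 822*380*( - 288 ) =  - 89959680 = - 2^8*3^3 * 5^1*19^1*137^1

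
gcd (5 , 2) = 1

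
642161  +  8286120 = 8928281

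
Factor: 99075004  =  2^2*7^1*811^1*4363^1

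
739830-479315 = 260515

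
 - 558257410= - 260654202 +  - 297603208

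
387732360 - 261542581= 126189779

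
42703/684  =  62 + 295/684 = 62.43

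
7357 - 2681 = 4676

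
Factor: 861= 3^1*7^1 *41^1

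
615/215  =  2 + 37/43 = 2.86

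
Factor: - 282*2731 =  - 770142=- 2^1*3^1*47^1*2731^1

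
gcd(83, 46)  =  1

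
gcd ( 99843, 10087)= 1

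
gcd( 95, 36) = 1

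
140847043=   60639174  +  80207869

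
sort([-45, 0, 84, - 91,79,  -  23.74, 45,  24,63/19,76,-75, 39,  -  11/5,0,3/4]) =[ - 91,- 75, - 45, - 23.74, - 11/5 , 0,0, 3/4,63/19,24, 39,  45, 76, 79, 84]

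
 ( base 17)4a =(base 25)33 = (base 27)2o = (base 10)78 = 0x4e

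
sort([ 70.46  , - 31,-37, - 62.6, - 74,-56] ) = [-74, - 62.6,- 56,-37, - 31, 70.46]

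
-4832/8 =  - 604=- 604.00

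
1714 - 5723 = -4009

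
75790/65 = 1166 = 1166.00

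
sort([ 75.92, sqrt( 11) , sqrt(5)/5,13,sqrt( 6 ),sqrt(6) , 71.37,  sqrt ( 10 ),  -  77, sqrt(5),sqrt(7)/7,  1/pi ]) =[ - 77,1/pi, sqrt(7) /7 , sqrt(5 ) /5, sqrt(5),sqrt( 6), sqrt( 6 ),sqrt( 10), sqrt( 11),13,71.37,75.92] 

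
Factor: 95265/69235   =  19053/13847 = 3^2*29^1*61^ (-1)*73^1*227^(- 1 )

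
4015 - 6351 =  - 2336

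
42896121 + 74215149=117111270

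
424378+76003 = 500381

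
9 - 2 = 7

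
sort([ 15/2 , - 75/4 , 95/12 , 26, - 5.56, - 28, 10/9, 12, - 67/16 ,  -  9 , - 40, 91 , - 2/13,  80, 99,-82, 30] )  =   [ - 82, - 40 , -28,-75/4,  -  9 ,-5.56,-67/16, - 2/13,10/9 , 15/2,95/12, 12, 26, 30,80, 91 , 99]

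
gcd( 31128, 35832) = 24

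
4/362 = 2/181 = 0.01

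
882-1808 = -926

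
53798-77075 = -23277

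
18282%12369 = 5913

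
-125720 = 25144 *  (-5) 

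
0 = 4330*0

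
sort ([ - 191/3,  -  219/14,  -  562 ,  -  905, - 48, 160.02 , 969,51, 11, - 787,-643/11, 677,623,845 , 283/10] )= [ - 905, -787, - 562,  -  191/3, - 643/11, - 48, - 219/14, 11 , 283/10,51, 160.02, 623, 677, 845, 969]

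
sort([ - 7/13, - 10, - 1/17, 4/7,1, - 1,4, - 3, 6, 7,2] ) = [- 10  ,- 3, - 1, - 7/13,  -  1/17,4/7, 1,2, 4,6,7 ]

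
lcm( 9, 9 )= 9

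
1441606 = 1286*1121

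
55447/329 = 168 + 25/47 = 168.53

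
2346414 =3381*694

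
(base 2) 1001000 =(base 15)4C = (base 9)80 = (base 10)72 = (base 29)2E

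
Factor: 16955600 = 2^4*5^2*19^1*23^1  *  97^1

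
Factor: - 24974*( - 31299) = 781661226= 2^1*3^1*10433^1*12487^1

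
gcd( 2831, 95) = 19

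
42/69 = 14/23 =0.61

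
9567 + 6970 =16537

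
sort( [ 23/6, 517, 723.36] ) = [23/6, 517, 723.36] 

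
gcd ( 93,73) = 1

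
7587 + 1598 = 9185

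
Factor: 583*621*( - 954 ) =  - 345389022= -  2^1 * 3^5*11^1*23^1*53^2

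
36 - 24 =12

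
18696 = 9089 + 9607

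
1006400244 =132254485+874145759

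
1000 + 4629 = 5629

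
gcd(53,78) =1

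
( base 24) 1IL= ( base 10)1029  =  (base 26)1DF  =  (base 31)126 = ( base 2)10000000101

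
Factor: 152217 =3^2*13^1*1301^1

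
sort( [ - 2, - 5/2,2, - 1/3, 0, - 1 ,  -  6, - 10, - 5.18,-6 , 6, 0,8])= [ - 10 ,-6, - 6,-5.18, - 5/2  ,- 2,  -  1, - 1/3, 0,0 , 2, 6, 8 ]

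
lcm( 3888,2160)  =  19440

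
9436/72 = 2359/18 = 131.06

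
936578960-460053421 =476525539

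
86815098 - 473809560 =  - 386994462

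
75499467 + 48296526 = 123795993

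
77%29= 19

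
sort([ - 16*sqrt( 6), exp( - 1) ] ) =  [-16* sqrt (6 ),exp(  -  1)]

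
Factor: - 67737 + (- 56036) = -13^1 * 9521^1  =  -123773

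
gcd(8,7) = 1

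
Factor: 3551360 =2^7*5^1*31^1*179^1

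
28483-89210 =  - 60727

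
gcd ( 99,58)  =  1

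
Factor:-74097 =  - 3^2*8233^1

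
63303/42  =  1507+3/14 = 1507.21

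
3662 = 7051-3389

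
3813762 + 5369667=9183429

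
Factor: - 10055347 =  - 17^1 * 23^1*25717^1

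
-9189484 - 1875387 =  - 11064871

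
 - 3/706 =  - 3/706 = - 0.00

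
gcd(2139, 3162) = 93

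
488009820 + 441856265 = 929866085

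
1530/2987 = 1530/2987 = 0.51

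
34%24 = 10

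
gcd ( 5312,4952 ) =8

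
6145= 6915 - 770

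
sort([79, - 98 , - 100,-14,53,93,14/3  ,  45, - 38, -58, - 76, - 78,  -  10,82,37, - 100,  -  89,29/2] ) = [ -100, - 100, - 98,-89,-78, - 76 , - 58, - 38,-14, - 10,14/3,29/2,37,45,53,79, 82,93 ]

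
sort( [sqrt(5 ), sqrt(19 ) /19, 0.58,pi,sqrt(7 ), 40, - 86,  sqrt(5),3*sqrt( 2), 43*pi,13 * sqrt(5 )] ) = [ - 86 , sqrt(19) /19, 0.58 , sqrt( 5 ),sqrt( 5), sqrt(7),pi, 3*sqrt(2), 13*sqrt ( 5),40,43*pi ] 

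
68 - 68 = 0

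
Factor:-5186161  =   -5186161^1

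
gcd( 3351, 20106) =3351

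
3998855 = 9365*427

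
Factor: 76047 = 3^1 *25349^1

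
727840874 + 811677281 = 1539518155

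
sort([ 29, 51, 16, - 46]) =[ - 46,16,29,51]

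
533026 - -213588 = 746614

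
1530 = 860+670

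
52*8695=452140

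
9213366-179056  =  9034310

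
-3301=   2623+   -  5924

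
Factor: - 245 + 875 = 2^1*3^2*5^1*7^1= 630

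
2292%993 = 306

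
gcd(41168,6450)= 2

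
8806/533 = 8806/533 = 16.52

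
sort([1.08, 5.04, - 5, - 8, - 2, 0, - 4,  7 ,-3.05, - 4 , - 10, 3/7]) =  [ - 10, - 8, - 5,-4, - 4,-3.05, - 2,0,3/7,  1.08 , 5.04, 7 ]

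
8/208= 1/26 = 0.04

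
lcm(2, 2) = 2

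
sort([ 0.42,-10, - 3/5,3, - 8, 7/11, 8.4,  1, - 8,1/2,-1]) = [ - 10,  -  8 ,- 8, - 1,-3/5, 0.42, 1/2,7/11, 1,3, 8.4]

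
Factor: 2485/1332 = 2^( - 2 )* 3^(-2 )*5^1*7^1*37^(  -  1)*71^1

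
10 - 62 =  - 52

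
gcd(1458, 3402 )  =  486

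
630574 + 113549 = 744123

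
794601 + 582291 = 1376892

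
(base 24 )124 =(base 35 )hx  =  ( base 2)1001110100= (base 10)628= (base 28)mc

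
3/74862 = 1/24954 = 0.00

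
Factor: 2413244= 2^2*603311^1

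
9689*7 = 67823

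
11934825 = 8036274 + 3898551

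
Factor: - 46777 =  - 29^1 * 1613^1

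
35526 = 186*191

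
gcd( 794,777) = 1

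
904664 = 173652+731012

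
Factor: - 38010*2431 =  - 2^1 * 3^1*5^1 *7^1*11^1 * 13^1 * 17^1*181^1 = - 92402310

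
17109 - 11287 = 5822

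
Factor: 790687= 17^1*46511^1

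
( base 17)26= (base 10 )40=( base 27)1D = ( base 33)17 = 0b101000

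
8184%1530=534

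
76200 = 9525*8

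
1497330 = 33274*45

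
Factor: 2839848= 2^3*3^1*11^1*31^1 * 347^1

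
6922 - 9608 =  - 2686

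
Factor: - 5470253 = -587^1*9319^1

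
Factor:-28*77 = -2156 = -2^2*7^2 * 11^1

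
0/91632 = 0 = 0.00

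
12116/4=3029=3029.00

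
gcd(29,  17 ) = 1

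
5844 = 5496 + 348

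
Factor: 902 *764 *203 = 139892984 = 2^3*7^1*11^1*29^1*41^1*191^1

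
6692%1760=1412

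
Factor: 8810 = 2^1*5^1*881^1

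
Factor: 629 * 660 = 2^2 *3^1 * 5^1*11^1*17^1*37^1 = 415140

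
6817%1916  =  1069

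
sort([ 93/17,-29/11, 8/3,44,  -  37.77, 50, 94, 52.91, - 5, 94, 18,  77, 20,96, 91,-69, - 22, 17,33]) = [ - 69, -37.77, - 22, - 5, - 29/11, 8/3, 93/17, 17, 18, 20, 33, 44, 50, 52.91,77,91, 94, 94, 96]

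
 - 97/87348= - 97/87348 = - 0.00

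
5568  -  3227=2341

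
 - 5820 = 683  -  6503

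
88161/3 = 29387= 29387.00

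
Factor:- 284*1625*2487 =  - 1147750500 = - 2^2 * 3^1 *5^3*13^1*71^1*829^1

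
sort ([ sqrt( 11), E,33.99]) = [ E,sqrt(11 ),33.99]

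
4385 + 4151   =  8536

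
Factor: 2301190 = 2^1*5^1*359^1*641^1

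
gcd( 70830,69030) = 90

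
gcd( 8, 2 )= 2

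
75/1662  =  25/554 = 0.05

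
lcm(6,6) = 6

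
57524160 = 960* 59921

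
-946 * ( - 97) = 91762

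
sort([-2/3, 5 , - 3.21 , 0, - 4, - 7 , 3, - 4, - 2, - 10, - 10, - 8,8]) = [ - 10, - 10,-8, - 7, - 4, - 4 , - 3.21, -2, - 2/3 , 0, 3, 5,8 ] 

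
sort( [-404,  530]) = [ - 404,530 ] 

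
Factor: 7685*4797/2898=4096105/322 = 2^(-1)*5^1*7^ ( - 1)*13^1*23^( - 1)*29^1*41^1*53^1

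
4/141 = 4/141  =  0.03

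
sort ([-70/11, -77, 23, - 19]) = [-77, - 19  ,-70/11, 23]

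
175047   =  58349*3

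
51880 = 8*6485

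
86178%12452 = 11466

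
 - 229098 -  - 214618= - 14480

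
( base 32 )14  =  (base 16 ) 24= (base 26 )1a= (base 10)36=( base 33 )13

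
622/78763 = 622/78763 = 0.01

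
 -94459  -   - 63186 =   -  31273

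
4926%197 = 1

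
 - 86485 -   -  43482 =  - 43003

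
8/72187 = 8/72187 = 0.00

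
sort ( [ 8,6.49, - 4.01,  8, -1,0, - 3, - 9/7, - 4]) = [ - 4.01, - 4 , - 3,-9/7, - 1,0,6.49 , 8,8 ] 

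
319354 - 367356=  - 48002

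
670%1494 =670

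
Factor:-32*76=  - 2^7*19^1 = - 2432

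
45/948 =15/316 = 0.05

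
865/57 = 15+10/57 = 15.18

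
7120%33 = 25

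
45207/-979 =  - 45207/979 = -46.18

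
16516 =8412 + 8104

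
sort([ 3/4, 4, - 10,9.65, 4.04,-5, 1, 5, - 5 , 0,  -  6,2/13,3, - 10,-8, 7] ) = [ - 10, - 10,  -  8  , - 6, - 5, -5, 0, 2/13, 3/4, 1,3,4, 4.04,5, 7, 9.65]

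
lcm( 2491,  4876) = 229172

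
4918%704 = 694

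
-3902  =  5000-8902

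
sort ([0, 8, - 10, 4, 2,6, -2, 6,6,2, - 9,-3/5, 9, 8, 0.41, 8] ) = [-10,-9, - 2  , - 3/5,0, 0.41,  2, 2,4,6,6,  6 , 8,8, 8, 9 ]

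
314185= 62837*5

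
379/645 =379/645  =  0.59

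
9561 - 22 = 9539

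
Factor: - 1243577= - 1243577^1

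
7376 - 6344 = 1032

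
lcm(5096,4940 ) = 484120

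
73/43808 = 73/43808= 0.00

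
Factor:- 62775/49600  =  -81/64  =  - 2^( - 6)*3^4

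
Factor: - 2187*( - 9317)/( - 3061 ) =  - 3^7*7^1*  11^3 * 3061^ ( - 1) =- 20376279/3061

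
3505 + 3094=6599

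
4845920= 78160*62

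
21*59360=1246560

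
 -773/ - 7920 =773/7920 = 0.10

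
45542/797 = 45542/797=57.14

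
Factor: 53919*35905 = 3^3*5^1*43^1*167^1*1997^1  =  1935961695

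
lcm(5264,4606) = 36848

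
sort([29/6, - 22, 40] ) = [ - 22, 29/6,40 ]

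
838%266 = 40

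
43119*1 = 43119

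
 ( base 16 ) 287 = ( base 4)22013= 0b1010000111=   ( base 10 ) 647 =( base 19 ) 1f1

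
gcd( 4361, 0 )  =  4361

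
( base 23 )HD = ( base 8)624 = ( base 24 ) gk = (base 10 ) 404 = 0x194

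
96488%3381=1820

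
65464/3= 65464/3= 21821.33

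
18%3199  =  18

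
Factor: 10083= 3^1 *3361^1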